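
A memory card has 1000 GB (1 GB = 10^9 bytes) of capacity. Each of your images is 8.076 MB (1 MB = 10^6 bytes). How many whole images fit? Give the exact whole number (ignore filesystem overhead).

Capacity: 1000 GB = 1,000,000,000,000 bytes
Per item: 8.076 MB = 8,076,000 bytes
⌊1,000,000,000,000 / 8,076,000⌋ = 123,823

123,823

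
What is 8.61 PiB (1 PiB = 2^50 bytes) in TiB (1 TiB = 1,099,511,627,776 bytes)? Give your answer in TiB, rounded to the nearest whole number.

8.61 PiB × 1,125,899,906,842,624 bytes/PiB = 9,693,998,197,914,992.64 bytes
1 TiB = 1,099,511,627,776 bytes
9,693,998,197,914,992.64 / 1,099,511,627,776 = 8,817 TiB

8,817 TiB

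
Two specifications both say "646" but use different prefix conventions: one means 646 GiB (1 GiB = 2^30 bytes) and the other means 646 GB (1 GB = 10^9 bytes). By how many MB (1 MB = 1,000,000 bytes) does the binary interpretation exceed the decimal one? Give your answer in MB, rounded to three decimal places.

646 GiB = 646 × 1,073,741,824 = 693,637,218,304 bytes
646 GB = 646 × 1,000,000,000 = 646,000,000,000 bytes
difference = 47,637,218,304 bytes
47,637,218,304 / 1,000,000 = 47,637.218 MB

47,637.218 MB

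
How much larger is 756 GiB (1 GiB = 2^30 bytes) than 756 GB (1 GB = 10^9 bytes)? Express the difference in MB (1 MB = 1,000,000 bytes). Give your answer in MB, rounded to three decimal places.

55,748.819 MB

756 GiB = 756 × 1,073,741,824 = 811,748,818,944 bytes
756 GB = 756 × 1,000,000,000 = 756,000,000,000 bytes
difference = 55,748,818,944 bytes
55,748,818,944 / 1,000,000 = 55,748.819 MB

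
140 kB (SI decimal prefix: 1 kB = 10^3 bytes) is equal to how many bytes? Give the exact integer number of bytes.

140 × 1,000 = 140,000 bytes

140,000 bytes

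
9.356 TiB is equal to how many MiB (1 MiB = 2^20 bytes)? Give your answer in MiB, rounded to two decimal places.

9.356 TiB × 1,099,511,627,776 bytes/TiB = 10,287,030,789,472.256 bytes
1 MiB = 1,048,576 bytes
10,287,030,789,472.256 / 1,048,576 = 9,810,477.06 MiB

9,810,477.06 MiB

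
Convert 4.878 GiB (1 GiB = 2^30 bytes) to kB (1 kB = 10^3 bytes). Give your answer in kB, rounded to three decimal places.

5,237,712.617 kB

4.878 GiB × 1,073,741,824 bytes/GiB = 5,237,712,617.472 bytes
1 kB = 1,000 bytes
5,237,712,617.472 / 1,000 = 5,237,712.617 kB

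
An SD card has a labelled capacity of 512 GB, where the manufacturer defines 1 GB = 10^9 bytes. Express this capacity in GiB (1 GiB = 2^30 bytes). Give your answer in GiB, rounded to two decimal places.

476.84 GiB

512 GB × 1,000,000,000 bytes/GB = 512,000,000,000 bytes
1 GiB = 1,073,741,824 bytes
512,000,000,000 / 1,073,741,824 = 476.84 GiB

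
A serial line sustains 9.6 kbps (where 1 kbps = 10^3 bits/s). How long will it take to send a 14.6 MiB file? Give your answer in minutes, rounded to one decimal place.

212.6 minutes

14.6 MiB = 15,309,209.6 bytes = 122,473,676.8 bits
9.6 kbps = 9,600 bits/s
time = 122,473,676.8 / 9,600 = 12,757.67 s
12,757.67 s / 60 = 212.6 minutes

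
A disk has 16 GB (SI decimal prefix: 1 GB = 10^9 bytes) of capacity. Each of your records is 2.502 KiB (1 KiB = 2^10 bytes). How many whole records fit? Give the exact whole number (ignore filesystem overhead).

6,245,003

Capacity: 16 GB = 16,000,000,000 bytes
Per item: 2.502 KiB = 2,562.048 bytes
⌊16,000,000,000 / 2,562.048⌋ = 6,245,003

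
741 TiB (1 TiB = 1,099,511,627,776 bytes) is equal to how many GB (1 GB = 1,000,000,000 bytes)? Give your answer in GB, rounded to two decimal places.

741 TiB = 741 × 2^40 bytes = 814,738,116,182,016 bytes
1 GB = 1,000,000,000 bytes
814,738,116,182,016 / 1,000,000,000 = 814,738.12 GB

814,738.12 GB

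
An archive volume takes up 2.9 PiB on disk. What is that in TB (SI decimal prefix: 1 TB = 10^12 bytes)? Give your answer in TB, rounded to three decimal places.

2.9 PiB = 2.9 × 2^50 bytes = 3,265,109,729,843,609.6 bytes
1 TB = 10^12 bytes = 1,000,000,000,000 bytes
3,265,109,729,843,609.6 / 1,000,000,000,000 = 3,265.110 TB

3,265.110 TB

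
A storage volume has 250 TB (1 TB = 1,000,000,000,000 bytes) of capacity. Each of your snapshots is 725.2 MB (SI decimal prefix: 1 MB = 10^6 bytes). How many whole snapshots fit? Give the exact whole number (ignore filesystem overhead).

344,732

Capacity: 250 TB = 250,000,000,000,000 bytes
Per item: 725.2 MB = 725,200,000 bytes
⌊250,000,000,000,000 / 725,200,000⌋ = 344,732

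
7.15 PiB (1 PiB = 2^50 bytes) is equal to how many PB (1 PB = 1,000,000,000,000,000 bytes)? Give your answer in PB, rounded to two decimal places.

8.05 PB

7.15 PiB × 1,125,899,906,842,624 bytes/PiB = 8,050,184,333,924,761.6 bytes
1 PB = 10^15 bytes = 1,000,000,000,000,000 bytes
8,050,184,333,924,761.6 / 1,000,000,000,000,000 = 8.05 PB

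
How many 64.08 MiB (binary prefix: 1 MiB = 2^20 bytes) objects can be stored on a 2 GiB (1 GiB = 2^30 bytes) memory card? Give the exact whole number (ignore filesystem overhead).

31

Capacity: 2 GiB = 2,147,483,648 bytes
Per item: 64.08 MiB = 67,192,750.08 bytes
⌊2,147,483,648 / 67,192,750.08⌋ = 31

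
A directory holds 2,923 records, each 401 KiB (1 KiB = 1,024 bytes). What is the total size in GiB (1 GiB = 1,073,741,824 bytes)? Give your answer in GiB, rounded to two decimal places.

1.12 GiB

Total = 2,923 × 401 KiB = 1,172,123 KiB
= 1,172,123 × 1,024 bytes = 1,200,253,952 bytes
1 GiB = 1,073,741,824 bytes
1,200,253,952 / 1,073,741,824 = 1.12 GiB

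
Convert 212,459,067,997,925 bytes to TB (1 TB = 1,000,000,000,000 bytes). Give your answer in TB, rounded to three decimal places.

212,459,067,997,925 bytes given.
1 TB = 1,000,000,000,000 bytes
212,459,067,997,925 / 1,000,000,000,000 = 212.459 TB

212.459 TB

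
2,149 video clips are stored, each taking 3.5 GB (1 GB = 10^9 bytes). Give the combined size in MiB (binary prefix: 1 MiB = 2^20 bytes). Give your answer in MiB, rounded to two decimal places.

Total = 2,149 × 3.5 GB = 7521.5 GB
= 7521.5 × 1,000,000,000 bytes = 7,521,500,000,000 bytes
1 MiB = 1,048,576 bytes
7,521,500,000,000 / 1,048,576 = 7,173,061.37 MiB

7,173,061.37 MiB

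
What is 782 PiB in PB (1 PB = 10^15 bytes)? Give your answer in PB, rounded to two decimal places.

880.45 PB

782 PiB = 782 × 2^50 bytes = 880,453,727,150,931,968 bytes
1 PB = 1,000,000,000,000,000 bytes
880,453,727,150,931,968 / 1,000,000,000,000,000 = 880.45 PB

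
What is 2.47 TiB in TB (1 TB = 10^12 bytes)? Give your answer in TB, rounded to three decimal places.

2.716 TB

2.47 TiB = 2.47 × 2^40 bytes = 2,715,793,720,606.72 bytes
1 TB = 1,000,000,000,000 bytes
2,715,793,720,606.72 / 1,000,000,000,000 = 2.716 TB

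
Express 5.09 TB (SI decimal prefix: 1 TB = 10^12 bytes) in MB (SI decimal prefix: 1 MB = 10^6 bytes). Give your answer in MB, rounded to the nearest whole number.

5,090,000 MB

5.09 TB = 5.09 × 10^12 bytes = 5,090,000,000,000 bytes
1 MB = 10^6 bytes = 1,000,000 bytes
5,090,000,000,000 / 1,000,000 = 5,090,000 MB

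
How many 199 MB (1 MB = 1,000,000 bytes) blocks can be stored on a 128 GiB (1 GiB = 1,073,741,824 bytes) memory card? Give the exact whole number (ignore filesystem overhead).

690

Capacity: 128 GiB = 137,438,953,472 bytes
Per item: 199 MB = 199,000,000 bytes
⌊137,438,953,472 / 199,000,000⌋ = 690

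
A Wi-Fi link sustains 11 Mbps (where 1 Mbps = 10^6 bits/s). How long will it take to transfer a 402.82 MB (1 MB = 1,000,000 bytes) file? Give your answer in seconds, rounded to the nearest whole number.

402.82 MB = 402,820,000 bytes = 3,222,560,000 bits
11 Mbps = 11,000,000 bits/s
time = 3,222,560,000 / 11,000,000 = 293 s

293 seconds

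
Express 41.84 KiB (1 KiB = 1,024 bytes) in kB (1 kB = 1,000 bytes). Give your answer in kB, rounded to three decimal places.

42.844 kB

41.84 KiB × 1,024 bytes/KiB = 42,844.16 bytes
1 kB = 10^3 bytes = 1,000 bytes
42,844.16 / 1,000 = 42.844 kB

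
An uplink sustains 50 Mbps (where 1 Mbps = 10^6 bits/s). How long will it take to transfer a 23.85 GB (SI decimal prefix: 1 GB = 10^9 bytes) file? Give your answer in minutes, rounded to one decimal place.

23.85 GB = 23,850,000,000 bytes = 190,800,000,000 bits
50 Mbps = 50,000,000 bits/s
time = 190,800,000,000 / 50,000,000 = 3,816.00 s
3,816.00 s / 60 = 63.6 minutes

63.6 minutes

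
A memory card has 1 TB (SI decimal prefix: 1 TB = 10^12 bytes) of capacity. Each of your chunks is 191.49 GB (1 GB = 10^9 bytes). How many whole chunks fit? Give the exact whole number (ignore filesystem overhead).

5

Capacity: 1 TB = 1,000,000,000,000 bytes
Per item: 191.49 GB = 191,490,000,000 bytes
⌊1,000,000,000,000 / 191,490,000,000⌋ = 5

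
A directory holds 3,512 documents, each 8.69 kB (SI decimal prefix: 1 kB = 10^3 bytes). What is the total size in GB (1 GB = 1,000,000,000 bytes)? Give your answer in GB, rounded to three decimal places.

0.031 GB

Total = 3,512 × 8.69 kB = 30519.28 kB
= 30519.28 × 1,000 bytes = 30,519,280 bytes
1 GB = 1,000,000,000 bytes
30,519,280 / 1,000,000,000 = 0.031 GB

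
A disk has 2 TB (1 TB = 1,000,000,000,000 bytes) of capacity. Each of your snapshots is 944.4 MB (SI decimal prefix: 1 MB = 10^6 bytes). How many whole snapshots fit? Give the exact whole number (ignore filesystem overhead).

Capacity: 2 TB = 2,000,000,000,000 bytes
Per item: 944.4 MB = 944,400,000 bytes
⌊2,000,000,000,000 / 944,400,000⌋ = 2,117

2,117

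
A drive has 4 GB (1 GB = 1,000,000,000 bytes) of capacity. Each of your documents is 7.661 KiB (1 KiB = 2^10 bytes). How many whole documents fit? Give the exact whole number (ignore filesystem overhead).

509,887

Capacity: 4 GB = 4,000,000,000 bytes
Per item: 7.661 KiB = 7,844.864 bytes
⌊4,000,000,000 / 7,844.864⌋ = 509,887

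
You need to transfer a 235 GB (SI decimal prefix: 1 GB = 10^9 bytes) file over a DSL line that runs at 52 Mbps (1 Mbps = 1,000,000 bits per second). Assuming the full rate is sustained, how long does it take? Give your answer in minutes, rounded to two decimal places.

235 GB = 235,000,000,000 bytes = 1,880,000,000,000 bits
52 Mbps = 52,000,000 bits/s
time = 1,880,000,000,000 / 52,000,000 = 36,153.846 s
36,153.846 s / 60 = 602.56 minutes

602.56 minutes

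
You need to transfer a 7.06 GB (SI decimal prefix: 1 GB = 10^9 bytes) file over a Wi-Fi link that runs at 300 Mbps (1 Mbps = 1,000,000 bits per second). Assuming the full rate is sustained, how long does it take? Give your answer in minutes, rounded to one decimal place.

3.1 minutes

7.06 GB = 7,060,000,000 bytes = 56,480,000,000 bits
300 Mbps = 300,000,000 bits/s
time = 56,480,000,000 / 300,000,000 = 188.27 s
188.27 s / 60 = 3.1 minutes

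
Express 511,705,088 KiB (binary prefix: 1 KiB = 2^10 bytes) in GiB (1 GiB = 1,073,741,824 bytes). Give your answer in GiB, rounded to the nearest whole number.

511,705,088 KiB × 1,024 bytes/KiB = 523,986,010,112 bytes
1 GiB = 1,073,741,824 bytes
523,986,010,112 / 1,073,741,824 = 488 GiB

488 GiB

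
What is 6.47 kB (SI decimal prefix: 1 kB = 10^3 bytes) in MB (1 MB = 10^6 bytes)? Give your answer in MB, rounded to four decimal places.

0.0065 MB

6.47 kB = 6.47 × 10^3 bytes = 6,470 bytes
1 MB = 1,000,000 bytes
6,470 / 1,000,000 = 0.0065 MB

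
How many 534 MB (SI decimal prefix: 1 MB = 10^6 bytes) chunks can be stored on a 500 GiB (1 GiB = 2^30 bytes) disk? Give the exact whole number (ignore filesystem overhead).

Capacity: 500 GiB = 536,870,912,000 bytes
Per item: 534 MB = 534,000,000 bytes
⌊536,870,912,000 / 534,000,000⌋ = 1,005

1,005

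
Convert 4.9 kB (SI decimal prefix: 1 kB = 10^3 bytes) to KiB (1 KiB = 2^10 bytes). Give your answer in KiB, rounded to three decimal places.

4.785 KiB

4.9 kB × 1,000 bytes/kB = 4,900 bytes
1 KiB = 1,024 bytes
4,900 / 1,024 = 4.785 KiB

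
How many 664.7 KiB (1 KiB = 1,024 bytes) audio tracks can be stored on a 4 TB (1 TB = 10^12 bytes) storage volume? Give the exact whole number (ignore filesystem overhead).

Capacity: 4 TB = 4,000,000,000,000 bytes
Per item: 664.7 KiB = 680,652.8 bytes
⌊4,000,000,000,000 / 680,652.8⌋ = 5,876,711

5,876,711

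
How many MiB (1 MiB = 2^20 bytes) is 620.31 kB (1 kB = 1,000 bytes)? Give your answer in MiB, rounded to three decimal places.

0.592 MiB

620.31 kB × 1,000 bytes/kB = 620,310 bytes
1 MiB = 1,048,576 bytes
620,310 / 1,048,576 = 0.592 MiB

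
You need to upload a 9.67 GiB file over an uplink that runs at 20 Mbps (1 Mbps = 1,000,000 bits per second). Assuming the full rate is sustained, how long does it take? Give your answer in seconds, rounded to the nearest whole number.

9.67 GiB = 10,383,083,438.08 bytes = 83,064,667,504.64 bits
20 Mbps = 20,000,000 bits/s
time = 83,064,667,504.64 / 20,000,000 = 4,153 s

4,153 seconds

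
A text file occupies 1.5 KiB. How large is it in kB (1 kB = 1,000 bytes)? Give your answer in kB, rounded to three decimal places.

1.536 kB

1.5 KiB = 1.5 × 2^10 bytes = 1,536 bytes
1 kB = 1,000 bytes
1,536 / 1,000 = 1.536 kB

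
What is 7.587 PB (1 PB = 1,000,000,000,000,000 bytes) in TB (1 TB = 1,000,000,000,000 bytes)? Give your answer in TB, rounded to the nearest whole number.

7.587 PB × 1,000,000,000,000,000 bytes/PB = 7,587,000,000,000,000 bytes
1 TB = 10^12 bytes = 1,000,000,000,000 bytes
7,587,000,000,000,000 / 1,000,000,000,000 = 7,587 TB

7,587 TB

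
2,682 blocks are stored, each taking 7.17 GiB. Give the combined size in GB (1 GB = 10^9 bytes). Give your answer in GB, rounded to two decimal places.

Total = 2,682 × 7.17 GiB = 19229.94 GiB
= 19229.94 × 1,073,741,824 bytes = 20,647,990,851,010.56 bytes
1 GB = 1,000,000,000 bytes
20,647,990,851,010.56 / 1,000,000,000 = 20,647.99 GB

20,647.99 GB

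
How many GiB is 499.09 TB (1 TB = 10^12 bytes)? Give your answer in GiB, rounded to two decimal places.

464,813.78 GiB

499.09 TB = 499.09 × 10^12 bytes = 499,090,000,000,000 bytes
1 GiB = 2^30 bytes = 1,073,741,824 bytes
499,090,000,000,000 / 1,073,741,824 = 464,813.78 GiB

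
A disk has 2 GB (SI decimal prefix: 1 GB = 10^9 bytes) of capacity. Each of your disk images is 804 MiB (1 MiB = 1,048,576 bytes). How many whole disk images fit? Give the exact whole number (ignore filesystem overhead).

Capacity: 2 GB = 2,000,000,000 bytes
Per item: 804 MiB = 843,055,104 bytes
⌊2,000,000,000 / 843,055,104⌋ = 2

2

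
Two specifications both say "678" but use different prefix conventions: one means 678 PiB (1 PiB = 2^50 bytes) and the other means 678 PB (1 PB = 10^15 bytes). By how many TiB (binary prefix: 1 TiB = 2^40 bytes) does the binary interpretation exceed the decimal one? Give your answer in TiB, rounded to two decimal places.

77,634.59 TiB

678 PiB = 678 × 1,125,899,906,842,624 = 763,360,136,839,299,072 bytes
678 PB = 678 × 1,000,000,000,000,000 = 678,000,000,000,000,000 bytes
difference = 85,360,136,839,299,072 bytes
85,360,136,839,299,072 / 1,099,511,627,776 = 77,634.59 TiB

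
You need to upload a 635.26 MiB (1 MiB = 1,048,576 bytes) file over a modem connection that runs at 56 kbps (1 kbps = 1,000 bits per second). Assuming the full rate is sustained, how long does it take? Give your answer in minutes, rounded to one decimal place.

1,586.0 minutes

635.26 MiB = 666,118,389.76 bytes = 5,328,947,118.08 bits
56 kbps = 56,000 bits/s
time = 5,328,947,118.08 / 56,000 = 95,159.77 s
95,159.77 s / 60 = 1,586.0 minutes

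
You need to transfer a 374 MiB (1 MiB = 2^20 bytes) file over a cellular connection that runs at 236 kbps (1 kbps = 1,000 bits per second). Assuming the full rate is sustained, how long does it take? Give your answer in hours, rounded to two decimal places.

3.69 hours

374 MiB = 392,167,424 bytes = 3,137,339,392 bits
236 kbps = 236,000 bits/s
time = 3,137,339,392 / 236,000 = 13,293.8110 s
13,293.8110 s / 3600 = 3.69 hours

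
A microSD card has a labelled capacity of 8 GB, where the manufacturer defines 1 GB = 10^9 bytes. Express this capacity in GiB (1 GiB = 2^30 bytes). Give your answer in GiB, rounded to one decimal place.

8 GB × 1,000,000,000 bytes/GB = 8,000,000,000 bytes
1 GiB = 2^30 bytes = 1,073,741,824 bytes
8,000,000,000 / 1,073,741,824 = 7.5 GiB

7.5 GiB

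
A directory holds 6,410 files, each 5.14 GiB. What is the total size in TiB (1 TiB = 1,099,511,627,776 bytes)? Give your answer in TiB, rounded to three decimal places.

32.175 TiB

Total = 6,410 × 5.14 GiB = 32947.4 GiB
= 32947.4 × 1,073,741,824 bytes = 35,377,001,372,057.6 bytes
1 TiB = 1,099,511,627,776 bytes
35,377,001,372,057.6 / 1,099,511,627,776 = 32.175 TiB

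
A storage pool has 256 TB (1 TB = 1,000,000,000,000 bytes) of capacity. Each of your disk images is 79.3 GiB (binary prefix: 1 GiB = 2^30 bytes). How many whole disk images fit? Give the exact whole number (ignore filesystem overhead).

Capacity: 256 TB = 256,000,000,000,000 bytes
Per item: 79.3 GiB = 85,147,726,643.2 bytes
⌊256,000,000,000,000 / 85,147,726,643.2⌋ = 3,006

3,006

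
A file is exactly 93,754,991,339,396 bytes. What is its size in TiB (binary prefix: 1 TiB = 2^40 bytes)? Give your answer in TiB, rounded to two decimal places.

85.27 TiB

93,754,991,339,396 bytes given.
1 TiB = 1,099,511,627,776 bytes
93,754,991,339,396 / 1,099,511,627,776 = 85.27 TiB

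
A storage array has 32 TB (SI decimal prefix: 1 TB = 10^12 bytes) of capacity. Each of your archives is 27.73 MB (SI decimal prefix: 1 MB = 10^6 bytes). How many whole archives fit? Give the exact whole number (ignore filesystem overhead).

Capacity: 32 TB = 32,000,000,000,000 bytes
Per item: 27.73 MB = 27,730,000 bytes
⌊32,000,000,000,000 / 27,730,000⌋ = 1,153,984

1,153,984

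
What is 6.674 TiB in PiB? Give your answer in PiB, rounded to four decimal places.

6.674 TiB = 6.674 × 2^40 bytes = 7,338,140,603,777.024 bytes
1 PiB = 1,125,899,906,842,624 bytes
7,338,140,603,777.024 / 1,125,899,906,842,624 = 0.0065 PiB

0.0065 PiB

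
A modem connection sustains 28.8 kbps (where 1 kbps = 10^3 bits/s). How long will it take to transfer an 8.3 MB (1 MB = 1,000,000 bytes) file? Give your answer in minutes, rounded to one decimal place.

38.4 minutes

8.3 MB = 8,300,000 bytes = 66,400,000 bits
28.8 kbps = 28,800 bits/s
time = 66,400,000 / 28,800 = 2,305.56 s
2,305.56 s / 60 = 38.4 minutes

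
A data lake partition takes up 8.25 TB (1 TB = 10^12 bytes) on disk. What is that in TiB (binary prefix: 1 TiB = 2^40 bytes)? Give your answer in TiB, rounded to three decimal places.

8.25 TB × 1,000,000,000,000 bytes/TB = 8,250,000,000,000 bytes
1 TiB = 1,099,511,627,776 bytes
8,250,000,000,000 / 1,099,511,627,776 = 7.503 TiB

7.503 TiB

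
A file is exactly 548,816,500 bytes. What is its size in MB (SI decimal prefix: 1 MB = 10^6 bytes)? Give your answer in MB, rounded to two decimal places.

548.82 MB

548,816,500 bytes given.
1 MB = 1,000,000 bytes
548,816,500 / 1,000,000 = 548.82 MB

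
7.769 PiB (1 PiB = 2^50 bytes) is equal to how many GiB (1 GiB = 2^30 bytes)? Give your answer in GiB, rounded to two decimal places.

7.769 PiB = 7.769 × 2^50 bytes = 8,747,116,376,260,345.856 bytes
1 GiB = 2^30 bytes = 1,073,741,824 bytes
8,747,116,376,260,345.856 / 1,073,741,824 = 8,146,386.94 GiB

8,146,386.94 GiB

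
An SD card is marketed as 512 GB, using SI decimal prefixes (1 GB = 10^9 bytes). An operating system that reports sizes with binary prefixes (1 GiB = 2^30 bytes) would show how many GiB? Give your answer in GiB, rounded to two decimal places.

512 GB = 512 × 10^9 bytes = 512,000,000,000 bytes
1 GiB = 1,073,741,824 bytes
512,000,000,000 / 1,073,741,824 = 476.84 GiB

476.84 GiB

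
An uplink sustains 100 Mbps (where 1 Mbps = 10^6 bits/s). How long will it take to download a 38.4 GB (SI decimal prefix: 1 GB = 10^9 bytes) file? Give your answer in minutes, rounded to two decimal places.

51.20 minutes

38.4 GB = 38,400,000,000 bytes = 307,200,000,000 bits
100 Mbps = 100,000,000 bits/s
time = 307,200,000,000 / 100,000,000 = 3,072.000 s
3,072.000 s / 60 = 51.20 minutes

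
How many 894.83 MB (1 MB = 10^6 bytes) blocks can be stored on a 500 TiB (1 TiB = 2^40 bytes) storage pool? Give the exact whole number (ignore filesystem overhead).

Capacity: 500 TiB = 549,755,813,888,000 bytes
Per item: 894.83 MB = 894,830,000 bytes
⌊549,755,813,888,000 / 894,830,000⌋ = 614,369

614,369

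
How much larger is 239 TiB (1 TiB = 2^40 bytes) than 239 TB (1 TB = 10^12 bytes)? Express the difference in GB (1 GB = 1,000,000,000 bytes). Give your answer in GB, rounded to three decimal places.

239 TiB = 239 × 1,099,511,627,776 = 262,783,279,038,464 bytes
239 TB = 239 × 1,000,000,000,000 = 239,000,000,000,000 bytes
difference = 23,783,279,038,464 bytes
23,783,279,038,464 / 1,000,000,000 = 23,783.279 GB

23,783.279 GB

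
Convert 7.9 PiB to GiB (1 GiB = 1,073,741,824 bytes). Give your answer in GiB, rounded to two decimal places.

8,283,750.40 GiB

7.9 PiB = 7.9 × 2^50 bytes = 8,894,609,264,056,729.6 bytes
1 GiB = 2^30 bytes = 1,073,741,824 bytes
8,894,609,264,056,729.6 / 1,073,741,824 = 8,283,750.40 GiB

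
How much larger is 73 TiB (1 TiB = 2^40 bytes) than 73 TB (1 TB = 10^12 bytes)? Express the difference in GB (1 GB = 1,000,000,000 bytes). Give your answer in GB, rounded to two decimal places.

7,264.35 GB

73 TiB = 73 × 1,099,511,627,776 = 80,264,348,827,648 bytes
73 TB = 73 × 1,000,000,000,000 = 73,000,000,000,000 bytes
difference = 7,264,348,827,648 bytes
7,264,348,827,648 / 1,000,000,000 = 7,264.35 GB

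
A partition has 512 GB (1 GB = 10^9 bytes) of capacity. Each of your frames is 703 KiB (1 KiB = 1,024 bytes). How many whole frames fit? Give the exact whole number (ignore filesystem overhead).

711,237

Capacity: 512 GB = 512,000,000,000 bytes
Per item: 703 KiB = 719,872 bytes
⌊512,000,000,000 / 719,872⌋ = 711,237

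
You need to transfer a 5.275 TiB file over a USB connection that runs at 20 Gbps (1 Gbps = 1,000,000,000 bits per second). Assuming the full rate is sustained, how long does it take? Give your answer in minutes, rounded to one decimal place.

38.7 minutes

5.275 TiB = 5,799,923,836,518.4 bytes = 46,399,390,692,147.2 bits
20 Gbps = 20,000,000,000 bits/s
time = 46,399,390,692,147.2 / 20,000,000,000 = 2,319.97 s
2,319.97 s / 60 = 38.7 minutes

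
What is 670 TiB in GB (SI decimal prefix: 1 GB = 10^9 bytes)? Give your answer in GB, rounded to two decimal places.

736,672.79 GB

670 TiB = 670 × 2^40 bytes = 736,672,790,609,920 bytes
1 GB = 10^9 bytes = 1,000,000,000 bytes
736,672,790,609,920 / 1,000,000,000 = 736,672.79 GB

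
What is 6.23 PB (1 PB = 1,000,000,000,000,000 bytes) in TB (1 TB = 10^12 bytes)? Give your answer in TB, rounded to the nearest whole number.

6,230 TB

6.23 PB × 1,000,000,000,000,000 bytes/PB = 6,230,000,000,000,000 bytes
1 TB = 10^12 bytes = 1,000,000,000,000 bytes
6,230,000,000,000,000 / 1,000,000,000,000 = 6,230 TB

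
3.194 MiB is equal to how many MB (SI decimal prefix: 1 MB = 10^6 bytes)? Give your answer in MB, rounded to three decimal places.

3.349 MB

3.194 MiB × 1,048,576 bytes/MiB = 3,349,151.744 bytes
1 MB = 1,000,000 bytes
3,349,151.744 / 1,000,000 = 3.349 MB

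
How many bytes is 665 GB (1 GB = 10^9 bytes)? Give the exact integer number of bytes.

665 × 1,000,000,000 = 665,000,000,000 bytes  (1 GB = 10^9 bytes)

665,000,000,000 bytes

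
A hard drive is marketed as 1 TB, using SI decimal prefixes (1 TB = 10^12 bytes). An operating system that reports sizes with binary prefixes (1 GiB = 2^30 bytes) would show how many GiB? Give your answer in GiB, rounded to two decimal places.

931.32 GiB

1 TB = 1 × 10^12 bytes = 1,000,000,000,000 bytes
1 GiB = 2^30 bytes = 1,073,741,824 bytes
1,000,000,000,000 / 1,073,741,824 = 931.32 GiB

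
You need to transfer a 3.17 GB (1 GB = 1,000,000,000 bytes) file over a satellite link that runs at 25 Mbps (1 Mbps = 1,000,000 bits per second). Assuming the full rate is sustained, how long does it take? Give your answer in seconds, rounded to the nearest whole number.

3.17 GB = 3,170,000,000 bytes = 25,360,000,000 bits
25 Mbps = 25,000,000 bits/s
time = 25,360,000,000 / 25,000,000 = 1,014 s

1,014 seconds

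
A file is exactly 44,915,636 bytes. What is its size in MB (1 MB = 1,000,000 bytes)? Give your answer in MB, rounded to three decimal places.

44.916 MB

44,915,636 bytes given.
1 MB = 1,000,000 bytes
44,915,636 / 1,000,000 = 44.916 MB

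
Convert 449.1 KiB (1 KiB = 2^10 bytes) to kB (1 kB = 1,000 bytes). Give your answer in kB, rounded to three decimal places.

449.1 KiB × 1,024 bytes/KiB = 459,878.4 bytes
1 kB = 10^3 bytes = 1,000 bytes
459,878.4 / 1,000 = 459.878 kB

459.878 kB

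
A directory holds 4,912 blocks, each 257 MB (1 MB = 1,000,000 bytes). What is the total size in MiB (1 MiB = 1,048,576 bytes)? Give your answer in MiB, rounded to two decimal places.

Total = 4,912 × 257 MB = 1,262,384 MB
= 1,262,384 × 1,000,000 bytes = 1,262,384,000,000 bytes
1 MiB = 1,048,576 bytes
1,262,384,000,000 / 1,048,576 = 1,203,903.20 MiB

1,203,903.20 MiB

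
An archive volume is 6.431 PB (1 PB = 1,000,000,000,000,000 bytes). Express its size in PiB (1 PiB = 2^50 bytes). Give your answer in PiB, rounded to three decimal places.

6.431 PB × 1,000,000,000,000,000 bytes/PB = 6,431,000,000,000,000 bytes
1 PiB = 2^50 bytes = 1,125,899,906,842,624 bytes
6,431,000,000,000,000 / 1,125,899,906,842,624 = 5.712 PiB

5.712 PiB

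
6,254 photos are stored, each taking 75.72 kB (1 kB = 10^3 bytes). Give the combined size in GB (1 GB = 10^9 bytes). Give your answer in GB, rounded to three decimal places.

0.474 GB

Total = 6,254 × 75.72 kB = 473552.88 kB
= 473552.88 × 1,000 bytes = 473,552,880 bytes
1 GB = 1,000,000,000 bytes
473,552,880 / 1,000,000,000 = 0.474 GB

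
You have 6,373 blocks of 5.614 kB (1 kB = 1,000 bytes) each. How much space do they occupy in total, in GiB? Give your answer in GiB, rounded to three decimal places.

Total = 6,373 × 5.614 kB = 35778.022 kB
= 35778.022 × 1,000 bytes = 35,778,022 bytes
1 GiB = 1,073,741,824 bytes
35,778,022 / 1,073,741,824 = 0.033 GiB

0.033 GiB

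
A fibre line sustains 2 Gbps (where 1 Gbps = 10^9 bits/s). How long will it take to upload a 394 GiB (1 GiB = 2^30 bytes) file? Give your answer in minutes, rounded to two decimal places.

28.20 minutes

394 GiB = 423,054,278,656 bytes = 3,384,434,229,248 bits
2 Gbps = 2,000,000,000 bits/s
time = 3,384,434,229,248 / 2,000,000,000 = 1,692.217 s
1,692.217 s / 60 = 28.20 minutes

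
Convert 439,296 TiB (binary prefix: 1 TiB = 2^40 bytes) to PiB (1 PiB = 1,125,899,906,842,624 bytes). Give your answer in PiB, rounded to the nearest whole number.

429 PiB

439,296 TiB = 439,296 × 2^40 bytes = 483,011,060,035,485,696 bytes
1 PiB = 1,125,899,906,842,624 bytes
483,011,060,035,485,696 / 1,125,899,906,842,624 = 429 PiB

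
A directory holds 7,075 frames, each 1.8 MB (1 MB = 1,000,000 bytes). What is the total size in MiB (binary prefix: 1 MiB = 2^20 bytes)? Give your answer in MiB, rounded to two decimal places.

12,145.04 MiB

Total = 7,075 × 1.8 MB = 12,735 MB
= 12,735 × 1,000,000 bytes = 12,735,000,000 bytes
1 MiB = 1,048,576 bytes
12,735,000,000 / 1,048,576 = 12,145.04 MiB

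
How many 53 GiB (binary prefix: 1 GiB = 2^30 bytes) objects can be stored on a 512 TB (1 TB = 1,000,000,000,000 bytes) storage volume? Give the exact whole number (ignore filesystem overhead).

Capacity: 512 TB = 512,000,000,000,000 bytes
Per item: 53 GiB = 56,908,316,672 bytes
⌊512,000,000,000,000 / 56,908,316,672⌋ = 8,996

8,996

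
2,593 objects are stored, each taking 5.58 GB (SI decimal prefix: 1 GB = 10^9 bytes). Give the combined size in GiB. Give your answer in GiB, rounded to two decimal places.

Total = 2,593 × 5.58 GB = 14468.94 GB
= 14468.94 × 1,000,000,000 bytes = 14,468,940,000,000 bytes
1 GiB = 1,073,741,824 bytes
14,468,940,000,000 / 1,073,741,824 = 13,475.25 GiB

13,475.25 GiB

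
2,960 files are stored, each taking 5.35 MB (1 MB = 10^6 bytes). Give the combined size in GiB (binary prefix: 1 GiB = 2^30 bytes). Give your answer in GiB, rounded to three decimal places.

Total = 2,960 × 5.35 MB = 15,836 MB
= 15,836 × 1,000,000 bytes = 15,836,000,000 bytes
1 GiB = 1,073,741,824 bytes
15,836,000,000 / 1,073,741,824 = 14.748 GiB

14.748 GiB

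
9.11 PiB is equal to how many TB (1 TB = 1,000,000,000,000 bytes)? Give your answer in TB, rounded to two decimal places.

10,256.95 TB

9.11 PiB = 9.11 × 2^50 bytes = 10,256,948,151,336,304.64 bytes
1 TB = 1,000,000,000,000 bytes
10,256,948,151,336,304.64 / 1,000,000,000,000 = 10,256.95 TB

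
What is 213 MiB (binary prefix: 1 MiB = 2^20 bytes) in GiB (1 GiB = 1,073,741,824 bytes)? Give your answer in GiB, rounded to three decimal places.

0.208 GiB

213 MiB × 1,048,576 bytes/MiB = 223,346,688 bytes
1 GiB = 2^30 bytes = 1,073,741,824 bytes
223,346,688 / 1,073,741,824 = 0.208 GiB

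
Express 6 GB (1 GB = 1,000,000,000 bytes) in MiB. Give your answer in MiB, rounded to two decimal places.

5,722.05 MiB

6 GB = 6 × 10^9 bytes = 6,000,000,000 bytes
1 MiB = 1,048,576 bytes
6,000,000,000 / 1,048,576 = 5,722.05 MiB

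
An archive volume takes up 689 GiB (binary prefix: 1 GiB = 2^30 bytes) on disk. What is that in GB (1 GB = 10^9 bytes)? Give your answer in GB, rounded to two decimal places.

739.81 GB

689 GiB = 689 × 2^30 bytes = 739,808,116,736 bytes
1 GB = 1,000,000,000 bytes
739,808,116,736 / 1,000,000,000 = 739.81 GB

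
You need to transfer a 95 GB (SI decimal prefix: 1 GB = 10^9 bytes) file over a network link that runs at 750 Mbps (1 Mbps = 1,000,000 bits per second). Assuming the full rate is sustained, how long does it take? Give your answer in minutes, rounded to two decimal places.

16.89 minutes

95 GB = 95,000,000,000 bytes = 760,000,000,000 bits
750 Mbps = 750,000,000 bits/s
time = 760,000,000,000 / 750,000,000 = 1,013.333 s
1,013.333 s / 60 = 16.89 minutes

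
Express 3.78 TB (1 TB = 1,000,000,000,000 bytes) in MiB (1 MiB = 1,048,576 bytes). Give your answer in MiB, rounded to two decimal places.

3.78 TB = 3.78 × 10^12 bytes = 3,780,000,000,000 bytes
1 MiB = 1,048,576 bytes
3,780,000,000,000 / 1,048,576 = 3,604,888.92 MiB

3,604,888.92 MiB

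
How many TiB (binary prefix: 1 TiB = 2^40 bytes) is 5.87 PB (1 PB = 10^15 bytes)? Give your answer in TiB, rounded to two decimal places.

5.87 PB × 1,000,000,000,000,000 bytes/PB = 5,870,000,000,000,000 bytes
1 TiB = 2^40 bytes = 1,099,511,627,776 bytes
5,870,000,000,000,000 / 1,099,511,627,776 = 5,338.73 TiB

5,338.73 TiB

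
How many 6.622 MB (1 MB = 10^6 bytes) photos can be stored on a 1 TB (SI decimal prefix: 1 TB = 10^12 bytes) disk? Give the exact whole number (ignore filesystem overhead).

151,011

Capacity: 1 TB = 1,000,000,000,000 bytes
Per item: 6.622 MB = 6,622,000 bytes
⌊1,000,000,000,000 / 6,622,000⌋ = 151,011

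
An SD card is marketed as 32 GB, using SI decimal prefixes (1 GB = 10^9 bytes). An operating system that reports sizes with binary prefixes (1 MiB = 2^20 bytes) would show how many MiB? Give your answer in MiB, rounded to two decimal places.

32 GB × 1,000,000,000 bytes/GB = 32,000,000,000 bytes
1 MiB = 2^20 bytes = 1,048,576 bytes
32,000,000,000 / 1,048,576 = 30,517.58 MiB

30,517.58 MiB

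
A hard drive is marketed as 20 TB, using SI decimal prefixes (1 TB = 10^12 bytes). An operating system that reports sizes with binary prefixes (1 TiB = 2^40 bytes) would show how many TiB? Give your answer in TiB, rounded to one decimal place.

18.2 TiB

20 TB × 1,000,000,000,000 bytes/TB = 20,000,000,000,000 bytes
1 TiB = 1,099,511,627,776 bytes
20,000,000,000,000 / 1,099,511,627,776 = 18.2 TiB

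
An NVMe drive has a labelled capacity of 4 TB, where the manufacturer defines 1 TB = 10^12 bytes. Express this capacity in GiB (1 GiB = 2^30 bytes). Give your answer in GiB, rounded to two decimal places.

3,725.29 GiB

4 TB = 4 × 10^12 bytes = 4,000,000,000,000 bytes
1 GiB = 1,073,741,824 bytes
4,000,000,000,000 / 1,073,741,824 = 3,725.29 GiB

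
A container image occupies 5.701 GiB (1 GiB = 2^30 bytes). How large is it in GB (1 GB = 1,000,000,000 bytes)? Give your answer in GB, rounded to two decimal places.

6.12 GB

5.701 GiB = 5.701 × 2^30 bytes = 6,121,402,138.624 bytes
1 GB = 10^9 bytes = 1,000,000,000 bytes
6,121,402,138.624 / 1,000,000,000 = 6.12 GB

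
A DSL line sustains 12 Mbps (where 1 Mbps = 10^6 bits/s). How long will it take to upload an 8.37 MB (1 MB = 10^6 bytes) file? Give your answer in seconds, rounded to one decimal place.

8.37 MB = 8,370,000 bytes = 66,960,000 bits
12 Mbps = 12,000,000 bits/s
time = 66,960,000 / 12,000,000 = 5.6 s

5.6 seconds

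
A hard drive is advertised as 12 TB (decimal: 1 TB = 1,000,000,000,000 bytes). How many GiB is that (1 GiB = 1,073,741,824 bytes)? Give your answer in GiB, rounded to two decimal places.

12 TB = 12 × 10^12 bytes = 12,000,000,000,000 bytes
1 GiB = 2^30 bytes = 1,073,741,824 bytes
12,000,000,000,000 / 1,073,741,824 = 11,175.87 GiB

11,175.87 GiB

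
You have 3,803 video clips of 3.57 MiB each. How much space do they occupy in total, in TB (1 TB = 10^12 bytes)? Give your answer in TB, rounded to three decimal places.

0.014 TB

Total = 3,803 × 3.57 MiB = 13576.71 MiB
= 13576.71 × 1,048,576 bytes = 14,236,212,264.96 bytes
1 TB = 1,000,000,000,000 bytes
14,236,212,264.96 / 1,000,000,000,000 = 0.014 TB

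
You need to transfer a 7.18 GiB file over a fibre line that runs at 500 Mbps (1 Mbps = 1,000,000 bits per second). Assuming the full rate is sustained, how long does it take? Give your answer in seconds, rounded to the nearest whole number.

7.18 GiB = 7,709,466,296.32 bytes = 61,675,730,370.56 bits
500 Mbps = 500,000,000 bits/s
time = 61,675,730,370.56 / 500,000,000 = 123 s

123 seconds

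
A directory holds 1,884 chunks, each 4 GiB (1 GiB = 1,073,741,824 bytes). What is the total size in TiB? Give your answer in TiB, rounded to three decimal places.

7.359 TiB

Total = 1,884 × 4 GiB = 7536 GiB
= 7536 × 1,073,741,824 bytes = 8,091,718,385,664 bytes
1 TiB = 1,099,511,627,776 bytes
8,091,718,385,664 / 1,099,511,627,776 = 7.359 TiB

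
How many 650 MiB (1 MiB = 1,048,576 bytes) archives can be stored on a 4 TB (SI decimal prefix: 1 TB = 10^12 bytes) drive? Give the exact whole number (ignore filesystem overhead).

5,868

Capacity: 4 TB = 4,000,000,000,000 bytes
Per item: 650 MiB = 681,574,400 bytes
⌊4,000,000,000,000 / 681,574,400⌋ = 5,868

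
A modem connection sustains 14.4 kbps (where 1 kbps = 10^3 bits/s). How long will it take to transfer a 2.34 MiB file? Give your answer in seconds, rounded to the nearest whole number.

1,363 seconds

2.34 MiB = 2,453,667.84 bytes = 19,629,342.72 bits
14.4 kbps = 14,400 bits/s
time = 19,629,342.72 / 14,400 = 1,363 s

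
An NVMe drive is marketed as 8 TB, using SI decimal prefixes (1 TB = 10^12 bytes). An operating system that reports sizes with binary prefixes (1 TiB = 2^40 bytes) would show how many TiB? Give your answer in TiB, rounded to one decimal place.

7.3 TiB

8 TB × 1,000,000,000,000 bytes/TB = 8,000,000,000,000 bytes
1 TiB = 1,099,511,627,776 bytes
8,000,000,000,000 / 1,099,511,627,776 = 7.3 TiB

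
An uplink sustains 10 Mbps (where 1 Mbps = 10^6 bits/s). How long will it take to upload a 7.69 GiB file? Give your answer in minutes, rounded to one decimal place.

7.69 GiB = 8,257,074,626.56 bytes = 66,056,597,012.48 bits
10 Mbps = 10,000,000 bits/s
time = 66,056,597,012.48 / 10,000,000 = 6,605.66 s
6,605.66 s / 60 = 110.1 minutes

110.1 minutes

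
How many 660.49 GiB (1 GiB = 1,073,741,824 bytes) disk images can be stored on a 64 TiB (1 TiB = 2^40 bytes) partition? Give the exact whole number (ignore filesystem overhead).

99

Capacity: 64 TiB = 70,368,744,177,664 bytes
Per item: 660.49 GiB = 709,195,737,333.76 bytes
⌊70,368,744,177,664 / 709,195,737,333.76⌋ = 99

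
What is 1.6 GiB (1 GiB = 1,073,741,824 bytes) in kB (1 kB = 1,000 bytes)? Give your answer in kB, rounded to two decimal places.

1,717,986.92 kB

1.6 GiB = 1.6 × 2^30 bytes = 1,717,986,918.4 bytes
1 kB = 10^3 bytes = 1,000 bytes
1,717,986,918.4 / 1,000 = 1,717,986.92 kB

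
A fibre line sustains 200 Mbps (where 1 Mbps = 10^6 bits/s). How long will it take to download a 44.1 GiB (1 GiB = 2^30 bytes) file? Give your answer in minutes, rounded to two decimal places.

31.57 minutes

44.1 GiB = 47,352,014,438.4 bytes = 378,816,115,507.2 bits
200 Mbps = 200,000,000 bits/s
time = 378,816,115,507.2 / 200,000,000 = 1,894.081 s
1,894.081 s / 60 = 31.57 minutes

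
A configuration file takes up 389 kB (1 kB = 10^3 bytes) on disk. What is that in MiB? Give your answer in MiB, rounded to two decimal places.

389 kB × 1,000 bytes/kB = 389,000 bytes
1 MiB = 2^20 bytes = 1,048,576 bytes
389,000 / 1,048,576 = 0.37 MiB

0.37 MiB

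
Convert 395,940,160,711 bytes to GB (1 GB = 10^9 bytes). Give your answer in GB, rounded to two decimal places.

395,940,160,711 bytes given.
1 GB = 1,000,000,000 bytes
395,940,160,711 / 1,000,000,000 = 395.94 GB

395.94 GB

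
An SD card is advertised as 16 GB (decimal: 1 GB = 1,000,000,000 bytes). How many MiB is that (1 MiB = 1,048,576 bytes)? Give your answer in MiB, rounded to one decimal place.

16 GB × 1,000,000,000 bytes/GB = 16,000,000,000 bytes
1 MiB = 2^20 bytes = 1,048,576 bytes
16,000,000,000 / 1,048,576 = 15,258.8 MiB

15,258.8 MiB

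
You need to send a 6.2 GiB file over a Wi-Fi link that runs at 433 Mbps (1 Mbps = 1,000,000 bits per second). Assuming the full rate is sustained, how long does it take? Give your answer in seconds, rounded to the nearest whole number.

6.2 GiB = 6,657,199,308.8 bytes = 53,257,594,470.4 bits
433 Mbps = 433,000,000 bits/s
time = 53,257,594,470.4 / 433,000,000 = 123 s

123 seconds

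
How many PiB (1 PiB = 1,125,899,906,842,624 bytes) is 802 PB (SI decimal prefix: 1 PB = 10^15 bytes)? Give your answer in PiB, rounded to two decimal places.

712.32 PiB

802 PB × 1,000,000,000,000,000 bytes/PB = 802,000,000,000,000,000 bytes
1 PiB = 1,125,899,906,842,624 bytes
802,000,000,000,000,000 / 1,125,899,906,842,624 = 712.32 PiB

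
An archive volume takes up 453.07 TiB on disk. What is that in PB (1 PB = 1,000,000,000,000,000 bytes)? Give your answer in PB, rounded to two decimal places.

453.07 TiB × 1,099,511,627,776 bytes/TiB = 498,155,733,196,472.32 bytes
1 PB = 10^15 bytes = 1,000,000,000,000,000 bytes
498,155,733,196,472.32 / 1,000,000,000,000,000 = 0.50 PB

0.50 PB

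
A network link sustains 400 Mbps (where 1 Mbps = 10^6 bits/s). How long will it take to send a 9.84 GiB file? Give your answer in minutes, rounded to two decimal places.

3.52 minutes

9.84 GiB = 10,565,619,548.16 bytes = 84,524,956,385.28 bits
400 Mbps = 400,000,000 bits/s
time = 84,524,956,385.28 / 400,000,000 = 211.312 s
211.312 s / 60 = 3.52 minutes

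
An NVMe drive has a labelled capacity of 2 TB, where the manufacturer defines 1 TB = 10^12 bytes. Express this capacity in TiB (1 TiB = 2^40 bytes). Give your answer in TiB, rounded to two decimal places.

2 TB = 2 × 10^12 bytes = 2,000,000,000,000 bytes
1 TiB = 1,099,511,627,776 bytes
2,000,000,000,000 / 1,099,511,627,776 = 1.82 TiB

1.82 TiB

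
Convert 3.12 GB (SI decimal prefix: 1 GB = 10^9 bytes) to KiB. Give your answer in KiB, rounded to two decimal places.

3.12 GB = 3.12 × 10^9 bytes = 3,120,000,000 bytes
1 KiB = 1,024 bytes
3,120,000,000 / 1,024 = 3,046,875.00 KiB

3,046,875.00 KiB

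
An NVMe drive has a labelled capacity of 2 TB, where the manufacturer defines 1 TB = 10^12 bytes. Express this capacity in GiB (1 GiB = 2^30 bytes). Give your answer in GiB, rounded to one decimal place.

1,862.6 GiB

2 TB × 1,000,000,000,000 bytes/TB = 2,000,000,000,000 bytes
1 GiB = 2^30 bytes = 1,073,741,824 bytes
2,000,000,000,000 / 1,073,741,824 = 1,862.6 GiB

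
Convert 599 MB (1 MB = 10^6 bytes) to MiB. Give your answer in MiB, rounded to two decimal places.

599 MB = 599 × 10^6 bytes = 599,000,000 bytes
1 MiB = 2^20 bytes = 1,048,576 bytes
599,000,000 / 1,048,576 = 571.25 MiB

571.25 MiB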